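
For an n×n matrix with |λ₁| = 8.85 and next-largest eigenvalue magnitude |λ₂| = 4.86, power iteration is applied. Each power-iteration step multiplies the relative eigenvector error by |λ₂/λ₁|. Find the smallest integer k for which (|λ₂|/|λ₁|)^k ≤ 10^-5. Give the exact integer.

20

|λ₂/λ₁| = 4.86/8.85 = 0.54915
Need k ≥ ln(10^-5) / ln(0.54915) = -11.5129 / -0.5994 ≈ 19.208
Smallest integer k satisfying the bound: 20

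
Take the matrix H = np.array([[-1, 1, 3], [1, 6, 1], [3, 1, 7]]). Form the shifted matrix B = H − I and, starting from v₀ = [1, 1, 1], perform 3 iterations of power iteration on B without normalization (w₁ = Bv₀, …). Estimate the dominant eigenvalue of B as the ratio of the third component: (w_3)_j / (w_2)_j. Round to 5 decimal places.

B = H − I has rows (-2, 1, 3); (1, 5, 1); (3, 1, 6)
w1 = Bv₀ = (2, 7, 10)
w2 = Bw1 = (33, 47, 73)
w3 = Bw2 = (200, 341, 584)
Ratio: 584/73 = 8.00000

8.00000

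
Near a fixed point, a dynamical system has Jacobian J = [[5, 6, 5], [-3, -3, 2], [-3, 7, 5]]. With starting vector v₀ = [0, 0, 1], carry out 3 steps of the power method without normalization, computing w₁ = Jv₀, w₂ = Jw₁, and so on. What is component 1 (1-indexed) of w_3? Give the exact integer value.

364

w1 = Jv₀ = (5·0 + 6·0 + 5·1; (-3)·0 + (-3)·0 + 2·1; (-3)·0 + 7·0 + 5·1) = (5, 2, 5)
w2 = Jw1 = (5·5 + 6·2 + 5·5; (-3)·5 + (-3)·2 + 2·5; (-3)·5 + 7·2 + 5·5) = (62, -11, 24)
w3 = Jw2 = (364, -105, -143)
The requested component of w3 is 364.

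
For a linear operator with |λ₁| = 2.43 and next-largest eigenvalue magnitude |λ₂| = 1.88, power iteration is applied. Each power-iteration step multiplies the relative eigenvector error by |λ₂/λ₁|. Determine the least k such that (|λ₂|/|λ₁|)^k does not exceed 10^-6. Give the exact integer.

54

|λ₂/λ₁| = 1.88/2.43 = 0.77366
Need k ≥ ln(10^-6) / ln(0.77366) = -13.8155 / -0.2566 ≈ 53.837
Smallest integer k satisfying the bound: 54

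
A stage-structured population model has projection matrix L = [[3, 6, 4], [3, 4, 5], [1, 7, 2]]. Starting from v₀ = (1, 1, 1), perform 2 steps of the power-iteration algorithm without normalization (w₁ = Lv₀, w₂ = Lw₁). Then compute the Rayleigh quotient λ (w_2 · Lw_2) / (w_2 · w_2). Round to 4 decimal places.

λ ≈ 11.5406

w1 = Lv₀ = (13, 12, 10)
w2 = Lw1 = (151, 137, 117)
Lw2 = (1743, 1586, 1344)
w2·Lw2 = 151·1743 + 137·1586 + 117·1344 = 637723; w2·w2 = 151·151 + 137·137 + 117·117 = 55259
λ ≈ 637723/55259 = 11.5406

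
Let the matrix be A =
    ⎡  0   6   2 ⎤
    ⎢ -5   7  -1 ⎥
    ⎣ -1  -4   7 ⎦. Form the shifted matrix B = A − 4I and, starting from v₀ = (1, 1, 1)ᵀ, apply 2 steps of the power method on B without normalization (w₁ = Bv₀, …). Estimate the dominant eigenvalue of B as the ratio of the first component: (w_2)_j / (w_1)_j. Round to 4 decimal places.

B = A − 4I has rows (-4, 6, 2); (-5, 3, -1); (-1, -4, 3)
w1 = Bv₀ = ((-4)·1 + 6·1 + 2·1; (-5)·1 + 3·1 + (-1)·1; (-1)·1 + (-4)·1 + 3·1) = (4, -3, -2)
w2 = Bw1 = ((-4)·4 + 6·(-3) + 2·(-2); (-5)·4 + 3·(-3) + (-1)·(-2); (-1)·4 + (-4)·(-3) + 3·(-2)) = (-38, -27, 2)
Ratio: -38/4 = -9.5000

μ ≈ -9.5000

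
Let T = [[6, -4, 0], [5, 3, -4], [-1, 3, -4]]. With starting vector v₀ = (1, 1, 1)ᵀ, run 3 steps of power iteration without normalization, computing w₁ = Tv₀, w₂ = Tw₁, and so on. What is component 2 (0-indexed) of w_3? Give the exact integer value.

w1 = Tv₀ = (2, 4, -2)
w2 = Tw1 = (-4, 30, 18)
w3 = Tw2 = (-144, -2, 22)
The requested component of w3 is 22.

22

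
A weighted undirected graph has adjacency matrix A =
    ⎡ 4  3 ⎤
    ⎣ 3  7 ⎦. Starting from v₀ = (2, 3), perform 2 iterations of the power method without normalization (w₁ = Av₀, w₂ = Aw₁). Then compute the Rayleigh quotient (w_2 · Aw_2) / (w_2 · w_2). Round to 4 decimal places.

w1 = Av₀ = (4·2 + 3·3; 3·2 + 7·3) = (17, 27)
w2 = Aw1 = (4·17 + 3·27; 3·17 + 7·27) = (149, 240)
Aw2 = (1316, 2127)
w2·Aw2 = 149·1316 + 240·2127 = 706564; w2·w2 = 149·149 + 240·240 = 79801
λ ≈ 706564/79801 = 8.8541

λ ≈ 8.8541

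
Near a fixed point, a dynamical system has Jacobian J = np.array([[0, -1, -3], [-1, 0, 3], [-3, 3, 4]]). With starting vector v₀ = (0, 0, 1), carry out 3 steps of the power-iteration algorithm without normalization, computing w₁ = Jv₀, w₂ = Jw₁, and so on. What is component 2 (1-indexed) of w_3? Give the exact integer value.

w1 = Jv₀ = (0·0 + (-1)·0 + (-3)·1; (-1)·0 + 0·0 + 3·1; (-3)·0 + 3·0 + 4·1) = (-3, 3, 4)
w2 = Jw1 = (0·(-3) + (-1)·3 + (-3)·4; (-1)·(-3) + 0·3 + 3·4; (-3)·(-3) + 3·3 + 4·4) = (-15, 15, 34)
w3 = Jw2 = (-117, 117, 226)
The requested component of w3 is 117.

117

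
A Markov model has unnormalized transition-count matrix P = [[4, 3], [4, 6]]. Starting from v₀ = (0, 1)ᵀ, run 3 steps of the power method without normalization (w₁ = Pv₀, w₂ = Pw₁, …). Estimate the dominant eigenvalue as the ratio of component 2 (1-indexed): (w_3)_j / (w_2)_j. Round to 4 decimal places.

λ ≈ 8.5000

w1 = Pv₀ = (3, 6)
w2 = Pw1 = (30, 48)
w3 = Pw2 = (264, 408)
Ratio at component: 408 / 48 = 8.5000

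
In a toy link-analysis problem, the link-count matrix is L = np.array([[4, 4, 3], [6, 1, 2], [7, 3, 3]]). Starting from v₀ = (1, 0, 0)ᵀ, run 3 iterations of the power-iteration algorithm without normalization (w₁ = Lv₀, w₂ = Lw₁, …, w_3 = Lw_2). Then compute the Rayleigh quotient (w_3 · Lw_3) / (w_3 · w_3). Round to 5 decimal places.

10.90898

w1 = Lv₀ = (4, 6, 7)
w2 = Lw1 = (61, 44, 67)
w3 = Lw2 = (621, 544, 760)
Lw3 = (6940, 5790, 8259)
w3·Lw3 = 621·6940 + 544·5790 + 760·8259 = 13736340; w3·w3 = 621·621 + 544·544 + 760·760 = 1259177
λ ≈ 13736340/1259177 = 10.90898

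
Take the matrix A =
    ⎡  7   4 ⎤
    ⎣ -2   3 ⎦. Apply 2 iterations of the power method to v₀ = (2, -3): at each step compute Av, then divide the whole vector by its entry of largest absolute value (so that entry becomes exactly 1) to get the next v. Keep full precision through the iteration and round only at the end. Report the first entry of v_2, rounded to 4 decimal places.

0.8837

Av0 = (2.00000, -13.00000); divide by -13.00000 → v1 = (-0.15385, 1.00000)
Av1 = (2.92308, 3.30769); divide by 3.30769 → v2 = (0.88372, 1.00000)
Requested entry of v2: -38/-43 = 0.8837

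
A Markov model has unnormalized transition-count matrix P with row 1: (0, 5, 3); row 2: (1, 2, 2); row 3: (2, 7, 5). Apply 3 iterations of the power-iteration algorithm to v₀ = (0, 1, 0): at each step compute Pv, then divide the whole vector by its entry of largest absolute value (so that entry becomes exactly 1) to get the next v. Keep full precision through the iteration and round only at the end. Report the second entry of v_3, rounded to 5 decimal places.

Pv0 = (5.000000, 2.000000, 7.000000); divide by 7.000000 → v1 = (0.714286, 0.285714, 1.000000)
Pv1 = (4.428571, 3.285714, 8.428571); divide by 8.428571 → v2 = (0.525424, 0.389831, 1.000000)
Pv2 = (4.949153, 3.305085, 8.779661); divide by 8.779661 → v3 = (0.563707, 0.376448, 1.000000)
Requested entry of v3: 195/518 = 0.37645

0.37645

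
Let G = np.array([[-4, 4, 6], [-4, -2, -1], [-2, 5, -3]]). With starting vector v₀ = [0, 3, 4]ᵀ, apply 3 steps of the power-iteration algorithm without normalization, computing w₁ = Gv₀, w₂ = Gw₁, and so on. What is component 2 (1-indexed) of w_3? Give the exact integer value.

1049

w1 = Gv₀ = ((-4)·0 + 4·3 + 6·4; (-4)·0 + (-2)·3 + (-1)·4; (-2)·0 + 5·3 + (-3)·4) = (36, -10, 3)
w2 = Gw1 = ((-4)·36 + 4·(-10) + 6·3; (-4)·36 + (-2)·(-10) + (-1)·3; (-2)·36 + 5·(-10) + (-3)·3) = (-166, -127, -131)
w3 = Gw2 = (-630, 1049, 90)
The requested component of w3 is 1049.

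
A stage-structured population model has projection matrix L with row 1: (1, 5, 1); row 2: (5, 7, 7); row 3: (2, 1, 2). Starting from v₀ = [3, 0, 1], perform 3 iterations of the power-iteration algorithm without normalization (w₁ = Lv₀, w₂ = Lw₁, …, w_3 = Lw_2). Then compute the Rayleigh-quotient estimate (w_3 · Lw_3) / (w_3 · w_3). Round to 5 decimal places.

w1 = Lv₀ = (1·3 + 5·0 + 1·1; 5·3 + 7·0 + 7·1; 2·3 + 1·0 + 2·1) = (4, 22, 8)
w2 = Lw1 = (1·4 + 5·22 + 1·8; 5·4 + 7·22 + 7·8; 2·4 + 1·22 + 2·8) = (122, 230, 46)
w3 = Lw2 = (1318, 2542, 566)
Lw3 = (14594, 28346, 6310)
w3·Lw3 = 1318·14594 + 2542·28346 + 566·6310 = 94861884; w3·w3 = 1318·1318 + 2542·2542 + 566·566 = 8519244
λ ≈ 94861884/8519244 = 11.13501

11.13501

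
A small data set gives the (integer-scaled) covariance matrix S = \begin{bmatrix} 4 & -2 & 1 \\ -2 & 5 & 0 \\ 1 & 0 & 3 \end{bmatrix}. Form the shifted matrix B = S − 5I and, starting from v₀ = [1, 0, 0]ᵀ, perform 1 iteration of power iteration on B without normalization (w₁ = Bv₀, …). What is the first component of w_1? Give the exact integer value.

-1

B = S − 5I has rows (-1, -2, 1); (-2, 0, 0); (1, 0, -2)
w1 = Bv₀ = (-1, -2, 1)
Requested component of w1: -1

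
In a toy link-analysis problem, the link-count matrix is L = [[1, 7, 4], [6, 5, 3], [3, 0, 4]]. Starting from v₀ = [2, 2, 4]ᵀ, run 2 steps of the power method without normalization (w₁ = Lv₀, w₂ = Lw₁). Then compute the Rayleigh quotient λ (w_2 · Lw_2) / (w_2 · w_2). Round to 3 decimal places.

w1 = Lv₀ = (32, 34, 22)
w2 = Lw1 = (358, 428, 184)
Lw2 = (4090, 4840, 1810)
w2·Lw2 = 358·4090 + 428·4840 + 184·1810 = 3868780; w2·w2 = 358·358 + 428·428 + 184·184 = 345204
λ ≈ 3868780/345204 = 11.207

11.207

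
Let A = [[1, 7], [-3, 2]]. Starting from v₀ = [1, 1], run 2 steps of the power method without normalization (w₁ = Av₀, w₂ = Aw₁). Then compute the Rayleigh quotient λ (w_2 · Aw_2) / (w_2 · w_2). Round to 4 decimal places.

w1 = Av₀ = (8, -1)
w2 = Aw1 = (1, -26)
Aw2 = (-181, -55)
w2·Aw2 = 1·(-181) + (-26)·(-55) = 1249; w2·w2 = 1·1 + (-26)·(-26) = 677
λ ≈ 1249/677 = 1.8449

1.8449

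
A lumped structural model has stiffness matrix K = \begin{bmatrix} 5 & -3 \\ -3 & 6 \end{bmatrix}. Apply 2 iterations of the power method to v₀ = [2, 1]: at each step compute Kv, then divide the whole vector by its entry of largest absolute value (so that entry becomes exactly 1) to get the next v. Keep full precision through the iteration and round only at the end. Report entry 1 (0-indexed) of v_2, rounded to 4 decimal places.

Kv0 = (7.00000, 0.00000); divide by 7.00000 → v1 = (1.00000, 0.00000)
Kv1 = (5.00000, -3.00000); divide by 5.00000 → v2 = (1.00000, -0.60000)
Requested entry of v2: -21/35 = -0.6000

-0.6000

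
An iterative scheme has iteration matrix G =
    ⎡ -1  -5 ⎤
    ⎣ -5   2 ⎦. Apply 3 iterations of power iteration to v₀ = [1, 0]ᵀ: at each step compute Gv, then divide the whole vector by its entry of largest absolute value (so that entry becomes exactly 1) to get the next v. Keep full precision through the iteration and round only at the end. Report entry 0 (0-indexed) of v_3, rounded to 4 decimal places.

0.0071

Gv0 = (-1.00000, -5.00000); divide by -5.00000 → v1 = (0.20000, 1.00000)
Gv1 = (-5.20000, 1.00000); divide by -5.20000 → v2 = (1.00000, -0.19231)
Gv2 = (-0.03846, -5.38462); divide by -5.38462 → v3 = (0.00714, 1.00000)
Requested entry of v3: -1/-140 = 0.0071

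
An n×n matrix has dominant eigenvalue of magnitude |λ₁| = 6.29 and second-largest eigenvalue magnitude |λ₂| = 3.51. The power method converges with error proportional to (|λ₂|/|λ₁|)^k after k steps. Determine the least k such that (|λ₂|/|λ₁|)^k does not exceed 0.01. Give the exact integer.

|λ₂/λ₁| = 3.51/6.29 = 0.55803
Need k ≥ ln(0.01) / ln(0.55803) = -4.6052 / -0.5833 ≈ 7.894
Smallest integer k satisfying the bound: 8

8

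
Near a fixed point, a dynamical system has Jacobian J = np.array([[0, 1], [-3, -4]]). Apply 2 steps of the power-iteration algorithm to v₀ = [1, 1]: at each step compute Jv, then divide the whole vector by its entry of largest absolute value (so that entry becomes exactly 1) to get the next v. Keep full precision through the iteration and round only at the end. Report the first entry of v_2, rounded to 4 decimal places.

-0.2800

Jv0 = (1.00000, -7.00000); divide by -7.00000 → v1 = (-0.14286, 1.00000)
Jv1 = (1.00000, -3.57143); divide by -3.57143 → v2 = (-0.28000, 1.00000)
Requested entry of v2: -7/25 = -0.2800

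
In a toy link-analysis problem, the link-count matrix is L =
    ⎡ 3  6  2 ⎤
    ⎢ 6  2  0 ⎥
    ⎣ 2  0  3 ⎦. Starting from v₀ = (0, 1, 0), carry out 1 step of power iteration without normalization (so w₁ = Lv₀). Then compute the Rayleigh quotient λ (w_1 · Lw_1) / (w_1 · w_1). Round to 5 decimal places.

w1 = Lv₀ = (6, 2, 0)
Lw1 = (30, 40, 12)
w1·Lw1 = 6·30 + 2·40 + 0·12 = 260; w1·w1 = 6·6 + 2·2 + 0·0 = 40
λ ≈ 260/40 = 6.50000

6.50000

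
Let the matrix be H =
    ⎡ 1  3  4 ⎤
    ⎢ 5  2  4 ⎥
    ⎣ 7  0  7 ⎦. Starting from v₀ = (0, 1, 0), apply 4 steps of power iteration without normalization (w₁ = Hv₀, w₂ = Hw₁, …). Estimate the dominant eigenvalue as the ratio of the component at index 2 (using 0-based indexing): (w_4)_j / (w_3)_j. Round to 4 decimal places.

λ ≈ 12.0000

w1 = Hv₀ = (1·0 + 3·1 + 4·0; 5·0 + 2·1 + 4·0; 7·0 + 0·1 + 7·0) = (3, 2, 0)
w2 = Hw1 = (1·3 + 3·2 + 4·0; 5·3 + 2·2 + 4·0; 7·3 + 0·2 + 7·0) = (9, 19, 21)
w3 = Hw2 = (150, 167, 210)
w4 = Hw3 = (1491, 1924, 2520)
Ratio at component: 2520 / 210 = 12.0000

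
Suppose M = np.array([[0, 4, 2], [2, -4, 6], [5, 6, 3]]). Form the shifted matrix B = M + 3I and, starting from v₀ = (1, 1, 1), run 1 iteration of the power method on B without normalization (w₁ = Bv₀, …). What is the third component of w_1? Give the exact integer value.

17

B = M + 3I has rows (3, 4, 2); (2, -1, 6); (5, 6, 6)
w1 = Bv₀ = (3·1 + 4·1 + 2·1; 2·1 + (-1)·1 + 6·1; 5·1 + 6·1 + 6·1) = (9, 7, 17)
Requested component of w1: 17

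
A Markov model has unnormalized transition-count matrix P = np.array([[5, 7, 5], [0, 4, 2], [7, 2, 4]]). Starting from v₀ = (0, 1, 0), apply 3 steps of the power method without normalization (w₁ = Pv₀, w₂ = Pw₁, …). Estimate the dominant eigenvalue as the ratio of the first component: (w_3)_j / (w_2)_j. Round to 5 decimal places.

w1 = Pv₀ = (7, 4, 2)
w2 = Pw1 = (73, 20, 65)
w3 = Pw2 = (830, 210, 811)
Ratio at component: 830 / 73 = 11.36986

λ ≈ 11.36986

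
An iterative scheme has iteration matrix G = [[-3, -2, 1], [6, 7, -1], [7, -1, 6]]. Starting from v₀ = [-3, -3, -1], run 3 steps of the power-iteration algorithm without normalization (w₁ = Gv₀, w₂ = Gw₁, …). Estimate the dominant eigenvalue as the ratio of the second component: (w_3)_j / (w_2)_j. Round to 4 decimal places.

6.5696

w1 = Gv₀ = ((-3)·(-3) + (-2)·(-3) + 1·(-1); 6·(-3) + 7·(-3) + (-1)·(-1); 7·(-3) + (-1)·(-3) + 6·(-1)) = (14, -38, -24)
w2 = Gw1 = ((-3)·14 + (-2)·(-38) + 1·(-24); 6·14 + 7·(-38) + (-1)·(-24); 7·14 + (-1)·(-38) + 6·(-24)) = (10, -158, -8)
w3 = Gw2 = (278, -1038, 180)
Ratio at component: -1038 / -158 = 6.5696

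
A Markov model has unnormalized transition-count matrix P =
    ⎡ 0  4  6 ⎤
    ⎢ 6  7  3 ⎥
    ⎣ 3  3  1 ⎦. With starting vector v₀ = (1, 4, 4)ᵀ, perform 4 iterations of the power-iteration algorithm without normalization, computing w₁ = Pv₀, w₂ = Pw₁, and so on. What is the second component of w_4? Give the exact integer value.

82576

w1 = Pv₀ = (0·1 + 4·4 + 6·4; 6·1 + 7·4 + 3·4; 3·1 + 3·4 + 1·4) = (40, 46, 19)
w2 = Pw1 = (0·40 + 4·46 + 6·19; 6·40 + 7·46 + 3·19; 3·40 + 3·46 + 1·19) = (298, 619, 277)
w3 = Pw2 = (4138, 6952, 3028)
w4 = Pw3 = (45976, 82576, 36298)
The requested component of w4 is 82576.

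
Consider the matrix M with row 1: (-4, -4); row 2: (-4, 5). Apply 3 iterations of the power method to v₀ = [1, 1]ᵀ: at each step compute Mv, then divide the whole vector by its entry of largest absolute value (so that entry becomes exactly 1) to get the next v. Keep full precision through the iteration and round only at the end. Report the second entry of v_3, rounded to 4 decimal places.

Mv0 = (-8.00000, 1.00000); divide by -8.00000 → v1 = (1.00000, -0.12500)
Mv1 = (-3.50000, -4.62500); divide by -4.62500 → v2 = (0.75676, 1.00000)
Mv2 = (-7.02703, 1.97297); divide by -7.02703 → v3 = (1.00000, -0.28077)
Requested entry of v3: 73/-260 = -0.2808

-0.2808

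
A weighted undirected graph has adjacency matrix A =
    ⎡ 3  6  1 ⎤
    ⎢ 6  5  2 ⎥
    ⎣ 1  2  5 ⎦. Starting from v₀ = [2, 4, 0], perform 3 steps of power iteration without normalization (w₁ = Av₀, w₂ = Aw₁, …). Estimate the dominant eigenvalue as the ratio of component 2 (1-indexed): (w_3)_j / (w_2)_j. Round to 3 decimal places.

w1 = Av₀ = (3·2 + 6·4 + 1·0; 6·2 + 5·4 + 2·0; 1·2 + 2·4 + 5·0) = (30, 32, 10)
w2 = Aw1 = (3·30 + 6·32 + 1·10; 6·30 + 5·32 + 2·10; 1·30 + 2·32 + 5·10) = (292, 360, 144)
w3 = Aw2 = (3180, 3840, 1732)
Ratio at component: 3840 / 360 = 10.667

10.667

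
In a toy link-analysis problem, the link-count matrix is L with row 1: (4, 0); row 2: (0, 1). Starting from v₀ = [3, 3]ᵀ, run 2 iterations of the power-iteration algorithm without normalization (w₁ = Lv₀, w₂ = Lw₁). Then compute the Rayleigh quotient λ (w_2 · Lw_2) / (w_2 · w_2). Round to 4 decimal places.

w1 = Lv₀ = (4·3 + 0·3; 0·3 + 1·3) = (12, 3)
w2 = Lw1 = (4·12 + 0·3; 0·12 + 1·3) = (48, 3)
Lw2 = (192, 3)
w2·Lw2 = 48·192 + 3·3 = 9225; w2·w2 = 48·48 + 3·3 = 2313
λ ≈ 9225/2313 = 3.9883

3.9883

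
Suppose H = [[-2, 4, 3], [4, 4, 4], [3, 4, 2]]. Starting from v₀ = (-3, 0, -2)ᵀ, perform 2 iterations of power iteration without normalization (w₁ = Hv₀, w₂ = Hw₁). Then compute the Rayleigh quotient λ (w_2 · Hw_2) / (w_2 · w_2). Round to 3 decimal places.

8.807

w1 = Hv₀ = ((-2)·(-3) + 4·0 + 3·(-2); 4·(-3) + 4·0 + 4·(-2); 3·(-3) + 4·0 + 2·(-2)) = (0, -20, -13)
w2 = Hw1 = ((-2)·0 + 4·(-20) + 3·(-13); 4·0 + 4·(-20) + 4·(-13); 3·0 + 4·(-20) + 2·(-13)) = (-119, -132, -106)
Hw2 = (-608, -1428, -1097)
w2·Hw2 = (-119)·(-608) + (-132)·(-1428) + (-106)·(-1097) = 377130; w2·w2 = (-119)·(-119) + (-132)·(-132) + (-106)·(-106) = 42821
λ ≈ 377130/42821 = 8.807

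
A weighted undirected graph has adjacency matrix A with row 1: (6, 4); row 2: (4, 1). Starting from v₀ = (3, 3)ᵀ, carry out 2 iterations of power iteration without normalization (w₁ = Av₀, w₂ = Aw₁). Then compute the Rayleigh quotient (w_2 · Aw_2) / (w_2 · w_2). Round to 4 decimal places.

λ ≈ 8.2166

w1 = Av₀ = (30, 15)
w2 = Aw1 = (240, 135)
Aw2 = (1980, 1095)
w2·Aw2 = 240·1980 + 135·1095 = 623025; w2·w2 = 240·240 + 135·135 = 75825
λ ≈ 623025/75825 = 8.2166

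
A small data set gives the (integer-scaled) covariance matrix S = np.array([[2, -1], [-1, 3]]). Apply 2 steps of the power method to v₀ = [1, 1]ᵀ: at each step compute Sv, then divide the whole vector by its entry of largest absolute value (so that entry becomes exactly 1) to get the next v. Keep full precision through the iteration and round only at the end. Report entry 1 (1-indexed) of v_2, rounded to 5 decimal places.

0.00000

Sv0 = (1.000000, 2.000000); divide by 2.000000 → v1 = (0.500000, 1.000000)
Sv1 = (0.000000, 2.500000); divide by 2.500000 → v2 = (0.000000, 1.000000)
Requested entry of v2: 0/5 = 0.00000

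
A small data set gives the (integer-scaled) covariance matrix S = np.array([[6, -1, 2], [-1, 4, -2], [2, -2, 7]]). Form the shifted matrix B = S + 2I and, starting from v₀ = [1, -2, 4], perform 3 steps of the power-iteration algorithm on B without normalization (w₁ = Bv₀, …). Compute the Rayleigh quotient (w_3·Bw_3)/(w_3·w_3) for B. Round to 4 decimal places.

μ ≈ 11.4260

B = S + 2I has rows (8, -1, 2); (-1, 6, -2); (2, -2, 9)
w1 = Bv₀ = (8·1 + (-1)·(-2) + 2·4; (-1)·1 + 6·(-2) + (-2)·4; 2·1 + (-2)·(-2) + 9·4) = (18, -21, 42)
w2 = Bw1 = (8·18 + (-1)·(-21) + 2·42; (-1)·18 + 6·(-21) + (-2)·42; 2·18 + (-2)·(-21) + 9·42) = (249, -228, 456)
w3 = Bw2 = (3132, -2529, 5058)
Bw3 = (37701, -28422, 56844)
w3·Bw3 = 477475722; w3·w3 = 41788629; μ ≈ 477475722/41788629 = 11.4260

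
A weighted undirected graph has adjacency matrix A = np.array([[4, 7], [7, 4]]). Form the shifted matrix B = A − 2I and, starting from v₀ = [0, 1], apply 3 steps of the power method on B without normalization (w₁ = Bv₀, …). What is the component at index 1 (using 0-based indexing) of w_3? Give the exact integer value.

B = A − 2I has rows (2, 7); (7, 2)
w1 = Bv₀ = (7, 2)
w2 = Bw1 = (28, 53)
w3 = Bw2 = (427, 302)
Requested component of w3: 302

302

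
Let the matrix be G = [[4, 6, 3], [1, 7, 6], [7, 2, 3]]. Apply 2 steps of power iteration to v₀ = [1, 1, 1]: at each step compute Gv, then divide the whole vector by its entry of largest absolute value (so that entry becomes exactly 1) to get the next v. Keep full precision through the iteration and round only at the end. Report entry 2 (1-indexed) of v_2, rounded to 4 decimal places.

Gv0 = (13.00000, 14.00000, 12.00000); divide by 14.00000 → v1 = (0.92857, 1.00000, 0.85714)
Gv1 = (12.28571, 13.07143, 11.07143); divide by 13.07143 → v2 = (0.93989, 1.00000, 0.84699)
Requested entry of v2: 183/183 = 1.0000

1.0000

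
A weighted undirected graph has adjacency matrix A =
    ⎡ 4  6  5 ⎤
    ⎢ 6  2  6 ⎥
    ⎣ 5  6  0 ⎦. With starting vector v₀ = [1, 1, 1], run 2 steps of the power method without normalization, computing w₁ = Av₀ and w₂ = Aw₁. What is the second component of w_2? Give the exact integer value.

w1 = Av₀ = (4·1 + 6·1 + 5·1; 6·1 + 2·1 + 6·1; 5·1 + 6·1 + 0·1) = (15, 14, 11)
w2 = Aw1 = (4·15 + 6·14 + 5·11; 6·15 + 2·14 + 6·11; 5·15 + 6·14 + 0·11) = (199, 184, 159)
The requested component of w2 is 184.

184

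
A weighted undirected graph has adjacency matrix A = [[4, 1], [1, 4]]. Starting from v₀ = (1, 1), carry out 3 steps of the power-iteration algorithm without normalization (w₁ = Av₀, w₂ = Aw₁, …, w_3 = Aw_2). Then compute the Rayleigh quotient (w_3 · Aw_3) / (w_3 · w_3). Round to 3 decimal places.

5.000

w1 = Av₀ = (4·1 + 1·1; 1·1 + 4·1) = (5, 5)
w2 = Aw1 = (4·5 + 1·5; 1·5 + 4·5) = (25, 25)
w3 = Aw2 = (125, 125)
Aw3 = (625, 625)
w3·Aw3 = 125·625 + 125·625 = 156250; w3·w3 = 125·125 + 125·125 = 31250
λ ≈ 156250/31250 = 5.000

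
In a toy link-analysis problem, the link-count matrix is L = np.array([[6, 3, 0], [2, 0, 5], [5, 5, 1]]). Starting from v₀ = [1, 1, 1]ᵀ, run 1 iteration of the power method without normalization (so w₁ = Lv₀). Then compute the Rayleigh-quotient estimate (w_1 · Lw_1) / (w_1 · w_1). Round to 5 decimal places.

w1 = Lv₀ = (9, 7, 11)
Lw1 = (75, 73, 91)
w1·Lw1 = 9·75 + 7·73 + 11·91 = 2187; w1·w1 = 9·9 + 7·7 + 11·11 = 251
λ ≈ 2187/251 = 8.71315

λ ≈ 8.71315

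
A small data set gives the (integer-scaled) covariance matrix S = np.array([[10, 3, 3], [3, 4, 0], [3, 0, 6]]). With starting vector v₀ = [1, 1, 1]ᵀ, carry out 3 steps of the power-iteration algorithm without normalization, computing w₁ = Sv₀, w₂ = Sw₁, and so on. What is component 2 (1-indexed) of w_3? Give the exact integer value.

w1 = Sv₀ = (16, 7, 9)
w2 = Sw1 = (208, 76, 102)
w3 = Sw2 = (2614, 928, 1236)
The requested component of w3 is 928.

928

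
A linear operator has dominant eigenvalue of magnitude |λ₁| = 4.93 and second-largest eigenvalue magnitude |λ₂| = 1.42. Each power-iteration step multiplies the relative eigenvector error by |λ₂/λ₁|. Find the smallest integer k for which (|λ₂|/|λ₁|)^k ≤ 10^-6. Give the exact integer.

|λ₂/λ₁| = 1.42/4.93 = 0.28803
Need k ≥ ln(10^-6) / ln(0.28803) = -13.8155 / -1.2447 ≈ 11.100
Smallest integer k satisfying the bound: 12

12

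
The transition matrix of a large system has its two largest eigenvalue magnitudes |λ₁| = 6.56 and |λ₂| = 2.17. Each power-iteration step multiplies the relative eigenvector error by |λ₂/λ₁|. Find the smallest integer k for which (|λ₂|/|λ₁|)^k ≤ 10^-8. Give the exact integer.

17

|λ₂/λ₁| = 2.17/6.56 = 0.33079
Need k ≥ ln(10^-8) / ln(0.33079) = -18.4207 / -1.1063 ≈ 16.651
Smallest integer k satisfying the bound: 17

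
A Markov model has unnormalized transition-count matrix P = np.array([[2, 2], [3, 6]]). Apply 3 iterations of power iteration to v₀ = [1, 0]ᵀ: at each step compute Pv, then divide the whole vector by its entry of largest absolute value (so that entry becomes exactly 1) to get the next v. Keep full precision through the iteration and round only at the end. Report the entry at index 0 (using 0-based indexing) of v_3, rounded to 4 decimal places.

Pv0 = (2.00000, 3.00000); divide by 3.00000 → v1 = (0.66667, 1.00000)
Pv1 = (3.33333, 8.00000); divide by 8.00000 → v2 = (0.41667, 1.00000)
Pv2 = (2.83333, 7.25000); divide by 7.25000 → v3 = (0.39080, 1.00000)
Requested entry of v3: 68/174 = 0.3908

0.3908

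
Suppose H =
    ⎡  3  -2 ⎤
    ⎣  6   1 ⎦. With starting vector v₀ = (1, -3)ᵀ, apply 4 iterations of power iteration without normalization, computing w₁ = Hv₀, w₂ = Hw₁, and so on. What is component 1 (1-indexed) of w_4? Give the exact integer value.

w1 = Hv₀ = (3·1 + (-2)·(-3); 6·1 + 1·(-3)) = (9, 3)
w2 = Hw1 = (3·9 + (-2)·3; 6·9 + 1·3) = (21, 57)
w3 = Hw2 = (-51, 183)
w4 = Hw3 = (-519, -123)
The requested component of w4 is -519.

-519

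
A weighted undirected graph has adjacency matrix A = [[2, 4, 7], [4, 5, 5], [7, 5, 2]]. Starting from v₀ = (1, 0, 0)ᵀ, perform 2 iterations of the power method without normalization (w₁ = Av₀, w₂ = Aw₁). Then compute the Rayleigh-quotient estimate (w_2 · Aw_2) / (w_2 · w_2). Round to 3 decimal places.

w1 = Av₀ = (2, 4, 7)
w2 = Aw1 = (69, 63, 48)
Aw2 = (726, 831, 894)
w2·Aw2 = 69·726 + 63·831 + 48·894 = 145359; w2·w2 = 69·69 + 63·63 + 48·48 = 11034
λ ≈ 145359/11034 = 13.174

λ ≈ 13.174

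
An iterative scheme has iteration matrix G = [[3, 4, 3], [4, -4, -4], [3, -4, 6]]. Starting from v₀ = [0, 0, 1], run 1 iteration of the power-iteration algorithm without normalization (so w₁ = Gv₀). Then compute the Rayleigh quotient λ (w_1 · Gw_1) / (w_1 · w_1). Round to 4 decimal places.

w1 = Gv₀ = (3·0 + 4·0 + 3·1; 4·0 + (-4)·0 + (-4)·1; 3·0 + (-4)·0 + 6·1) = (3, -4, 6)
Gw1 = (11, 4, 61)
w1·Gw1 = 3·11 + (-4)·4 + 6·61 = 383; w1·w1 = 3·3 + (-4)·(-4) + 6·6 = 61
λ ≈ 383/61 = 6.2787

6.2787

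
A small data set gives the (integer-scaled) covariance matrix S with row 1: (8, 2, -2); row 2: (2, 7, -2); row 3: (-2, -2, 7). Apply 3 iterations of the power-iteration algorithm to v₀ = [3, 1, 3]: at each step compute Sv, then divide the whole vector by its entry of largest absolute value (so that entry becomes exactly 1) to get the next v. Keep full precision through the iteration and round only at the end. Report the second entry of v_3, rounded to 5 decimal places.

Sv0 = (20.000000, 7.000000, 13.000000); divide by 20.000000 → v1 = (1.000000, 0.350000, 0.650000)
Sv1 = (7.400000, 3.150000, 1.850000); divide by 7.400000 → v2 = (1.000000, 0.425676, 0.250000)
Sv2 = (8.351351, 4.479730, -1.101351); divide by 8.351351 → v3 = (1.000000, 0.536408, -0.131877)
Requested entry of v3: 663/1236 = 0.53641

0.53641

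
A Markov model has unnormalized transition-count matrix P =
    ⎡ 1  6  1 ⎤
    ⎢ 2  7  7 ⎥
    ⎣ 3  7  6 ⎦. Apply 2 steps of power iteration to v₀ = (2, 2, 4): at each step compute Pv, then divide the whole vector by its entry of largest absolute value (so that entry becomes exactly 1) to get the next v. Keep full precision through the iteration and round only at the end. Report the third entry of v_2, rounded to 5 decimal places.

0.96096

Pv0 = (18.000000, 46.000000, 44.000000); divide by 46.000000 → v1 = (0.391304, 1.000000, 0.956522)
Pv1 = (7.347826, 14.478261, 13.913043); divide by 14.478261 → v2 = (0.507508, 1.000000, 0.960961)
Requested entry of v2: 640/666 = 0.96096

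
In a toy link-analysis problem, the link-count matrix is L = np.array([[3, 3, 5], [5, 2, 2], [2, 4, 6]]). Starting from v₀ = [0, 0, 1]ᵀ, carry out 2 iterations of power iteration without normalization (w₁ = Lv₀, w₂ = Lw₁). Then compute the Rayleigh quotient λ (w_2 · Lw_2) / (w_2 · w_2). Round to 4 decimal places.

w1 = Lv₀ = (5, 2, 6)
w2 = Lw1 = (51, 41, 54)
Lw2 = (546, 445, 590)
w2·Lw2 = 51·546 + 41·445 + 54·590 = 77951; w2·w2 = 51·51 + 41·41 + 54·54 = 7198
λ ≈ 77951/7198 = 10.8295

10.8295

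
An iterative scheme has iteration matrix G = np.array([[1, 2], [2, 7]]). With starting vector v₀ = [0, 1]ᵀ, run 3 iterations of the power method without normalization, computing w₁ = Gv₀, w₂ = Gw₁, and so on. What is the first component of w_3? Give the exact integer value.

122

w1 = Gv₀ = (1·0 + 2·1; 2·0 + 7·1) = (2, 7)
w2 = Gw1 = (1·2 + 2·7; 2·2 + 7·7) = (16, 53)
w3 = Gw2 = (122, 403)
The requested component of w3 is 122.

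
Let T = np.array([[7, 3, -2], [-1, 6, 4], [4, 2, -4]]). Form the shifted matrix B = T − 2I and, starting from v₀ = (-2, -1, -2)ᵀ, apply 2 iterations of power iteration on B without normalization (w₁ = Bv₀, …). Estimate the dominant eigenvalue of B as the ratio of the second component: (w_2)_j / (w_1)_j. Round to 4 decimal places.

2.3000

B = T − 2I has rows (5, 3, -2); (-1, 4, 4); (4, 2, -6)
w1 = Bv₀ = (-9, -10, 2)
w2 = Bw1 = (-79, -23, -68)
Ratio: -23/-10 = 2.3000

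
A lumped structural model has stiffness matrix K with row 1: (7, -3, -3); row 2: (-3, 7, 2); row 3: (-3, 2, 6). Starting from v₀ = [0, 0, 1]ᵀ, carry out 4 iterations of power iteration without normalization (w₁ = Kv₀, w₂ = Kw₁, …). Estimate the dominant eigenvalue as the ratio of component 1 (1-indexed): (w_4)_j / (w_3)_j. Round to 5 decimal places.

12.16931

w1 = Kv₀ = (7·0 + (-3)·0 + (-3)·1; (-3)·0 + 7·0 + 2·1; (-3)·0 + 2·0 + 6·1) = (-3, 2, 6)
w2 = Kw1 = (7·(-3) + (-3)·2 + (-3)·6; (-3)·(-3) + 7·2 + 2·6; (-3)·(-3) + 2·2 + 6·6) = (-45, 35, 49)
w3 = Kw2 = (-567, 478, 499)
w4 = Kw3 = (-6900, 6045, 5651)
Ratio at component: -6900 / -567 = 12.16931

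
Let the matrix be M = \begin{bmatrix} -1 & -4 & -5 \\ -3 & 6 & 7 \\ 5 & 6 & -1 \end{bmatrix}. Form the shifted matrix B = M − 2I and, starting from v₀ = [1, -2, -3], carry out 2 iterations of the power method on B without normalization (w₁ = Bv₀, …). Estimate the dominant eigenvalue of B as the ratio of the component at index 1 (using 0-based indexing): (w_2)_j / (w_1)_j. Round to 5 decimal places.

B = M − 2I has rows (-3, -4, -5); (-3, 4, 7); (5, 6, -3)
w1 = Bv₀ = ((-3)·1 + (-4)·(-2) + (-5)·(-3); (-3)·1 + 4·(-2) + 7·(-3); 5·1 + 6·(-2) + (-3)·(-3)) = (20, -32, 2)
w2 = Bw1 = ((-3)·20 + (-4)·(-32) + (-5)·2; (-3)·20 + 4·(-32) + 7·2; 5·20 + 6·(-32) + (-3)·2) = (58, -174, -98)
Ratio: -174/-32 = 5.43750

5.43750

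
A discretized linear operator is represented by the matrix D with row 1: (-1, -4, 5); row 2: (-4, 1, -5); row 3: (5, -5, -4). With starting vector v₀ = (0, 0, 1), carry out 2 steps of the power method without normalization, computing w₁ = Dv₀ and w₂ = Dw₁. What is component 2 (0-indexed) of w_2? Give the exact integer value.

w1 = Dv₀ = (5, -5, -4)
w2 = Dw1 = (-5, -5, 66)
The requested component of w2 is 66.

66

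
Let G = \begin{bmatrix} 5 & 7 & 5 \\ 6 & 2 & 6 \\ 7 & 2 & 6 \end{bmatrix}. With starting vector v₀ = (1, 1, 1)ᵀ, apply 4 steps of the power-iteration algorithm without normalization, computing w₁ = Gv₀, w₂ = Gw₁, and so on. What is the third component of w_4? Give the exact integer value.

56933

w1 = Gv₀ = (5·1 + 7·1 + 5·1; 6·1 + 2·1 + 6·1; 7·1 + 2·1 + 6·1) = (17, 14, 15)
w2 = Gw1 = (5·17 + 7·14 + 5·15; 6·17 + 2·14 + 6·15; 7·17 + 2·14 + 6·15) = (258, 220, 237)
w3 = Gw2 = (4015, 3410, 3668)
w4 = Gw3 = (62285, 52918, 56933)
The requested component of w4 is 56933.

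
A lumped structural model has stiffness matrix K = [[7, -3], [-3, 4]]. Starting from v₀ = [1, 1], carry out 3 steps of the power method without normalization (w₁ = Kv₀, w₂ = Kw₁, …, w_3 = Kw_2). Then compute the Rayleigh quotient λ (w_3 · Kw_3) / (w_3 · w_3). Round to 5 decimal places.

w1 = Kv₀ = (4, 1)
w2 = Kw1 = (25, -8)
w3 = Kw2 = (199, -107)
Kw3 = (1714, -1025)
w3·Kw3 = 199·1714 + (-107)·(-1025) = 450761; w3·w3 = 199·199 + (-107)·(-107) = 51050
λ ≈ 450761/51050 = 8.82979

8.82979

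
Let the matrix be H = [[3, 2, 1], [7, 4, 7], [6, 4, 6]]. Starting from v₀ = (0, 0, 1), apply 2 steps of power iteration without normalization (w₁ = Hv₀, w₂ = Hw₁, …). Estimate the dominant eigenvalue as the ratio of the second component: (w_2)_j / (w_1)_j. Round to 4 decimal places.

11.0000

w1 = Hv₀ = (1, 7, 6)
w2 = Hw1 = (23, 77, 70)
Ratio at component: 77 / 7 = 11.0000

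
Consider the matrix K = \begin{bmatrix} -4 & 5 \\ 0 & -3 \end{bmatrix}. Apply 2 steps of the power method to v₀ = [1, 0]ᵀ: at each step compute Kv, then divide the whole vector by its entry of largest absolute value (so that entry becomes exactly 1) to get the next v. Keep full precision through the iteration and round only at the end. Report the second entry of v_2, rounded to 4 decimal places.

0.0000

Kv0 = (-4.00000, 0.00000); divide by -4.00000 → v1 = (1.00000, 0.00000)
Kv1 = (-4.00000, 0.00000); divide by -4.00000 → v2 = (1.00000, 0.00000)
Requested entry of v2: 0/16 = 0.0000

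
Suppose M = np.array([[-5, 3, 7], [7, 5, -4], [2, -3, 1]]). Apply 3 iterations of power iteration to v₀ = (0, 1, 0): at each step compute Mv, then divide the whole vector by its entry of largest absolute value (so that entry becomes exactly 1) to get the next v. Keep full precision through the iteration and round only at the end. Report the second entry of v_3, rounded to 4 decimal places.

-0.8377

Mv0 = (3.00000, 5.00000, -3.00000); divide by 5.00000 → v1 = (0.60000, 1.00000, -0.60000)
Mv1 = (-4.20000, 11.60000, -2.40000); divide by 11.60000 → v2 = (-0.36207, 1.00000, -0.20690)
Mv2 = (3.36207, 3.29310, -3.93103); divide by -3.93103 → v3 = (-0.85526, -0.83772, 1.00000)
Requested entry of v3: 191/-228 = -0.8377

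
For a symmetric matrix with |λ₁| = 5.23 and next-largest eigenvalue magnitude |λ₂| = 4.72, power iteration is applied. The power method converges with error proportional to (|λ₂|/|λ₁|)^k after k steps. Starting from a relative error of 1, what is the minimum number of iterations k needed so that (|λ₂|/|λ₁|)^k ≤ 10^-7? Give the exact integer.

158

|λ₂/λ₁| = 4.72/5.23 = 0.90249
Need k ≥ ln(10^-7) / ln(0.90249) = -16.1181 / -0.1026 ≈ 157.093
Smallest integer k satisfying the bound: 158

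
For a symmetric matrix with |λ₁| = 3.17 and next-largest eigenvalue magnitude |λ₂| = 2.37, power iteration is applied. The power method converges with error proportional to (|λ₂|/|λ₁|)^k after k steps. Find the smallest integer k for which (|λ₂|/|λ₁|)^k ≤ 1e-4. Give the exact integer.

32

|λ₂/λ₁| = 2.37/3.17 = 0.74763
Need k ≥ ln(1e-4) / ln(0.74763) = -9.2103 / -0.2908 ≈ 31.668
Smallest integer k satisfying the bound: 32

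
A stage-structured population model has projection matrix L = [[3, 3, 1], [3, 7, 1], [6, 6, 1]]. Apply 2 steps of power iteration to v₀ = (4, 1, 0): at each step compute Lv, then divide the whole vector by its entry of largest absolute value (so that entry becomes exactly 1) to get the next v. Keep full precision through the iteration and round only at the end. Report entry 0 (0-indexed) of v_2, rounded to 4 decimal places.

0.5641

Lv0 = (15.00000, 19.00000, 30.00000); divide by 30.00000 → v1 = (0.50000, 0.63333, 1.00000)
Lv1 = (4.40000, 6.93333, 7.80000); divide by 7.80000 → v2 = (0.56410, 0.88889, 1.00000)
Requested entry of v2: 132/234 = 0.5641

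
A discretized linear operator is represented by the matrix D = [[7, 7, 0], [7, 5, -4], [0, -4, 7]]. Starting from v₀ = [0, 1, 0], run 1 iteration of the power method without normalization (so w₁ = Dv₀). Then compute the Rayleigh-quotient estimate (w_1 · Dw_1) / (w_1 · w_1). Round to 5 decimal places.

λ ≈ 13.66667

w1 = Dv₀ = (7, 5, -4)
Dw1 = (84, 90, -48)
w1·Dw1 = 7·84 + 5·90 + (-4)·(-48) = 1230; w1·w1 = 7·7 + 5·5 + (-4)·(-4) = 90
λ ≈ 1230/90 = 13.66667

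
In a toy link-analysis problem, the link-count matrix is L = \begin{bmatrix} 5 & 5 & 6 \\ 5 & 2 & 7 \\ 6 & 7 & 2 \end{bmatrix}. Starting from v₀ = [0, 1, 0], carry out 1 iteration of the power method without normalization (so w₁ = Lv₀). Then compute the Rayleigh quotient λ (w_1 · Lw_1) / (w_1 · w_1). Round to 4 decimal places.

w1 = Lv₀ = (5·0 + 5·1 + 6·0; 5·0 + 2·1 + 7·0; 6·0 + 7·1 + 2·0) = (5, 2, 7)
Lw1 = (77, 78, 58)
w1·Lw1 = 5·77 + 2·78 + 7·58 = 947; w1·w1 = 5·5 + 2·2 + 7·7 = 78
λ ≈ 947/78 = 12.1410

12.1410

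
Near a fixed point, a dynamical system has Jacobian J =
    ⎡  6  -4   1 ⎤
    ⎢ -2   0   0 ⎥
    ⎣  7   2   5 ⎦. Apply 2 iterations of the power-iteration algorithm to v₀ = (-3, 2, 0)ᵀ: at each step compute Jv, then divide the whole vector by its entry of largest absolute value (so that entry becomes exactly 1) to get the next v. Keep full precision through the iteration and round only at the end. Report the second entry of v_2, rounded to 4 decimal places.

-0.2039

Jv0 = (-26.00000, 6.00000, -17.00000); divide by -26.00000 → v1 = (1.00000, -0.23077, 0.65385)
Jv1 = (7.57692, -2.00000, 9.80769); divide by 9.80769 → v2 = (0.77255, -0.20392, 1.00000)
Requested entry of v2: 52/-255 = -0.2039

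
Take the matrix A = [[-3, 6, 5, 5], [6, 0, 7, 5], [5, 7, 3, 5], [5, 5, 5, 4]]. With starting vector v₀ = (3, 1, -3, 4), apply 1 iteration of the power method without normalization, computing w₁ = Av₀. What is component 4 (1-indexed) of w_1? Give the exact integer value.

21

w1 = Av₀ = ((-3)·3 + 6·1 + 5·(-3) + 5·4; 6·3 + 0·1 + 7·(-3) + 5·4; 5·3 + 7·1 + 3·(-3) + 5·4; 5·3 + 5·1 + 5·(-3) + 4·4) = (2, 17, 33, 21)
The requested component of w1 is 21.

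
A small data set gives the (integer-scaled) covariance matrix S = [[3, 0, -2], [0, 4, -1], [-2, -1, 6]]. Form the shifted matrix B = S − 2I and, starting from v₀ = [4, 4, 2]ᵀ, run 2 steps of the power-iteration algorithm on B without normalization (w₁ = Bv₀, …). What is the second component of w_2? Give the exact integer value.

B = S − 2I has rows (1, 0, -2); (0, 2, -1); (-2, -1, 4)
w1 = Bv₀ = (0, 6, -4)
w2 = Bw1 = (8, 16, -22)
Requested component of w2: 16

16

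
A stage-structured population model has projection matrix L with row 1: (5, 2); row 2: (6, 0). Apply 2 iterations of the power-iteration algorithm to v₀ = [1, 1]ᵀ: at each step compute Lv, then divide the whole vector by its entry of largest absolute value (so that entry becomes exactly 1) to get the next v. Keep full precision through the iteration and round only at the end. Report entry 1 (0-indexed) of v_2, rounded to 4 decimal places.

Lv0 = (7.00000, 6.00000); divide by 7.00000 → v1 = (1.00000, 0.85714)
Lv1 = (6.71429, 6.00000); divide by 6.71429 → v2 = (1.00000, 0.89362)
Requested entry of v2: 42/47 = 0.8936

0.8936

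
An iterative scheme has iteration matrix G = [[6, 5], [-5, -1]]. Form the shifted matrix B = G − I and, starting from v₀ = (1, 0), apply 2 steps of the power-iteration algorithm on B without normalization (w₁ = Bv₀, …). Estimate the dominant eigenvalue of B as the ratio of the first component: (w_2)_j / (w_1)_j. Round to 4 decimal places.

0.0000

B = G − I has rows (5, 5); (-5, -2)
w1 = Bv₀ = (5·1 + 5·0; (-5)·1 + (-2)·0) = (5, -5)
w2 = Bw1 = (5·5 + 5·(-5); (-5)·5 + (-2)·(-5)) = (0, -15)
Ratio: 0/5 = 0.0000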